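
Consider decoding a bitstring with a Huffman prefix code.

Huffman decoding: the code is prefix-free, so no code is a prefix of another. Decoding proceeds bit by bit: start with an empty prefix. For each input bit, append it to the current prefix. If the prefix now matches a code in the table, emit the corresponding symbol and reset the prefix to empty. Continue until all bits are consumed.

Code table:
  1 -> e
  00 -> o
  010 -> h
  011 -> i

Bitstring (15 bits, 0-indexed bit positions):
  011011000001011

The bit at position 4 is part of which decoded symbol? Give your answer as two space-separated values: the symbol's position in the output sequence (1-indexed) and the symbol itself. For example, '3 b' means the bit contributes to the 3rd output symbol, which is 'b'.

Answer: 2 i

Derivation:
Bit 0: prefix='0' (no match yet)
Bit 1: prefix='01' (no match yet)
Bit 2: prefix='011' -> emit 'i', reset
Bit 3: prefix='0' (no match yet)
Bit 4: prefix='01' (no match yet)
Bit 5: prefix='011' -> emit 'i', reset
Bit 6: prefix='0' (no match yet)
Bit 7: prefix='00' -> emit 'o', reset
Bit 8: prefix='0' (no match yet)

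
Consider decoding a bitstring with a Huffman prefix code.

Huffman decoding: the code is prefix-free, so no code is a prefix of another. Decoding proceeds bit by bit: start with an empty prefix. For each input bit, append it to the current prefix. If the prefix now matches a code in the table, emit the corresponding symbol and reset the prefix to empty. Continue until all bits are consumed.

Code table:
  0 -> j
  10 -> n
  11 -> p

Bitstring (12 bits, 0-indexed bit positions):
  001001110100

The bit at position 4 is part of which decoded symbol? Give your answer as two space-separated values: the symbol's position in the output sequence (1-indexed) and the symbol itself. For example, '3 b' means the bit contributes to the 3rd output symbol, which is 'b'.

Answer: 4 j

Derivation:
Bit 0: prefix='0' -> emit 'j', reset
Bit 1: prefix='0' -> emit 'j', reset
Bit 2: prefix='1' (no match yet)
Bit 3: prefix='10' -> emit 'n', reset
Bit 4: prefix='0' -> emit 'j', reset
Bit 5: prefix='1' (no match yet)
Bit 6: prefix='11' -> emit 'p', reset
Bit 7: prefix='1' (no match yet)
Bit 8: prefix='10' -> emit 'n', reset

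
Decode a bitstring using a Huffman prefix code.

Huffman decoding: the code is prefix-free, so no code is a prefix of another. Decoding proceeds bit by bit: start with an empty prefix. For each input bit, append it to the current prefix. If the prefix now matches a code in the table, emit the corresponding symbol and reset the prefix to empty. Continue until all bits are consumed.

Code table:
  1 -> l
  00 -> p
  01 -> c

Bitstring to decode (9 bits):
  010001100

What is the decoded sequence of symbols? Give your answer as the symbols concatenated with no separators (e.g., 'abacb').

Bit 0: prefix='0' (no match yet)
Bit 1: prefix='01' -> emit 'c', reset
Bit 2: prefix='0' (no match yet)
Bit 3: prefix='00' -> emit 'p', reset
Bit 4: prefix='0' (no match yet)
Bit 5: prefix='01' -> emit 'c', reset
Bit 6: prefix='1' -> emit 'l', reset
Bit 7: prefix='0' (no match yet)
Bit 8: prefix='00' -> emit 'p', reset

Answer: cpclp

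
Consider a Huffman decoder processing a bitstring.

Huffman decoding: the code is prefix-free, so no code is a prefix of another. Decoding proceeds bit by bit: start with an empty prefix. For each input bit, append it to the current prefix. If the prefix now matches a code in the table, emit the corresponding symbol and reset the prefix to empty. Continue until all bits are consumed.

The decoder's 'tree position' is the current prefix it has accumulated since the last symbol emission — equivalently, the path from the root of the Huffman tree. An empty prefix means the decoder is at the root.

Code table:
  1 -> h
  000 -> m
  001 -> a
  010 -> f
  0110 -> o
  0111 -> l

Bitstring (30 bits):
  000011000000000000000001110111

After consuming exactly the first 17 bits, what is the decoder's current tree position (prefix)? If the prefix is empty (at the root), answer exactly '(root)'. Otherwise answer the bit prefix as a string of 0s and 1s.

Answer: 0

Derivation:
Bit 0: prefix='0' (no match yet)
Bit 1: prefix='00' (no match yet)
Bit 2: prefix='000' -> emit 'm', reset
Bit 3: prefix='0' (no match yet)
Bit 4: prefix='01' (no match yet)
Bit 5: prefix='011' (no match yet)
Bit 6: prefix='0110' -> emit 'o', reset
Bit 7: prefix='0' (no match yet)
Bit 8: prefix='00' (no match yet)
Bit 9: prefix='000' -> emit 'm', reset
Bit 10: prefix='0' (no match yet)
Bit 11: prefix='00' (no match yet)
Bit 12: prefix='000' -> emit 'm', reset
Bit 13: prefix='0' (no match yet)
Bit 14: prefix='00' (no match yet)
Bit 15: prefix='000' -> emit 'm', reset
Bit 16: prefix='0' (no match yet)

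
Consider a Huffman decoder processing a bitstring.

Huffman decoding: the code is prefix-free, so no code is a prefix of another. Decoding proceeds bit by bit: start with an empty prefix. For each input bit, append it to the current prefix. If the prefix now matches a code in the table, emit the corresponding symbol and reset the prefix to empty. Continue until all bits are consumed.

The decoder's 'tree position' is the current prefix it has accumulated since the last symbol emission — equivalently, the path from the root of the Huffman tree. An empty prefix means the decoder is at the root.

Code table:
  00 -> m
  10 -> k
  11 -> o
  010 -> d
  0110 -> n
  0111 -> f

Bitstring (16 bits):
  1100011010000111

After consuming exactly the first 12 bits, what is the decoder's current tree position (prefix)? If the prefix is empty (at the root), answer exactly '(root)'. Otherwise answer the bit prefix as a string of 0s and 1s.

Answer: (root)

Derivation:
Bit 0: prefix='1' (no match yet)
Bit 1: prefix='11' -> emit 'o', reset
Bit 2: prefix='0' (no match yet)
Bit 3: prefix='00' -> emit 'm', reset
Bit 4: prefix='0' (no match yet)
Bit 5: prefix='01' (no match yet)
Bit 6: prefix='011' (no match yet)
Bit 7: prefix='0110' -> emit 'n', reset
Bit 8: prefix='1' (no match yet)
Bit 9: prefix='10' -> emit 'k', reset
Bit 10: prefix='0' (no match yet)
Bit 11: prefix='00' -> emit 'm', reset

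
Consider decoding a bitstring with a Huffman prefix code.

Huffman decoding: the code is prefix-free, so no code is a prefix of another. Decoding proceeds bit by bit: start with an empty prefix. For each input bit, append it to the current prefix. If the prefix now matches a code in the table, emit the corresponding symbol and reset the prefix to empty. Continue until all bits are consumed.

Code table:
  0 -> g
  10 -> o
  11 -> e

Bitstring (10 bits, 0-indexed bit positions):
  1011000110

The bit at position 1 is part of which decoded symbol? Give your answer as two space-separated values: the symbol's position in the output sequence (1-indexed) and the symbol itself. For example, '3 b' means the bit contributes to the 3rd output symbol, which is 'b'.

Answer: 1 o

Derivation:
Bit 0: prefix='1' (no match yet)
Bit 1: prefix='10' -> emit 'o', reset
Bit 2: prefix='1' (no match yet)
Bit 3: prefix='11' -> emit 'e', reset
Bit 4: prefix='0' -> emit 'g', reset
Bit 5: prefix='0' -> emit 'g', reset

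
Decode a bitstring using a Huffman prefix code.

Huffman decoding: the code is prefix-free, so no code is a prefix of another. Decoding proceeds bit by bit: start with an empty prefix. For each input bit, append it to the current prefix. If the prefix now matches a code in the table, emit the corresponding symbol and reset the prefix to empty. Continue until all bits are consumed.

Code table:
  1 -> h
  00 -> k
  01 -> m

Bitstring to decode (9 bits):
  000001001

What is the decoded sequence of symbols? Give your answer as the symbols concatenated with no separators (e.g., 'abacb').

Answer: kkmkh

Derivation:
Bit 0: prefix='0' (no match yet)
Bit 1: prefix='00' -> emit 'k', reset
Bit 2: prefix='0' (no match yet)
Bit 3: prefix='00' -> emit 'k', reset
Bit 4: prefix='0' (no match yet)
Bit 5: prefix='01' -> emit 'm', reset
Bit 6: prefix='0' (no match yet)
Bit 7: prefix='00' -> emit 'k', reset
Bit 8: prefix='1' -> emit 'h', reset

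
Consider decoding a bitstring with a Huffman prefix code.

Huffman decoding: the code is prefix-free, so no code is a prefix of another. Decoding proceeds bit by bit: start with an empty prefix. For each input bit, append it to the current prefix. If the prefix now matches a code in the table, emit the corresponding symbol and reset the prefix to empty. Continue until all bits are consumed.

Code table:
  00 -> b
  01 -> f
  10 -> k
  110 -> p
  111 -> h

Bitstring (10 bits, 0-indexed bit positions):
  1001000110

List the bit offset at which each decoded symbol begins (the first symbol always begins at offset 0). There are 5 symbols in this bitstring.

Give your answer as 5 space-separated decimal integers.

Answer: 0 2 4 6 8

Derivation:
Bit 0: prefix='1' (no match yet)
Bit 1: prefix='10' -> emit 'k', reset
Bit 2: prefix='0' (no match yet)
Bit 3: prefix='01' -> emit 'f', reset
Bit 4: prefix='0' (no match yet)
Bit 5: prefix='00' -> emit 'b', reset
Bit 6: prefix='0' (no match yet)
Bit 7: prefix='01' -> emit 'f', reset
Bit 8: prefix='1' (no match yet)
Bit 9: prefix='10' -> emit 'k', reset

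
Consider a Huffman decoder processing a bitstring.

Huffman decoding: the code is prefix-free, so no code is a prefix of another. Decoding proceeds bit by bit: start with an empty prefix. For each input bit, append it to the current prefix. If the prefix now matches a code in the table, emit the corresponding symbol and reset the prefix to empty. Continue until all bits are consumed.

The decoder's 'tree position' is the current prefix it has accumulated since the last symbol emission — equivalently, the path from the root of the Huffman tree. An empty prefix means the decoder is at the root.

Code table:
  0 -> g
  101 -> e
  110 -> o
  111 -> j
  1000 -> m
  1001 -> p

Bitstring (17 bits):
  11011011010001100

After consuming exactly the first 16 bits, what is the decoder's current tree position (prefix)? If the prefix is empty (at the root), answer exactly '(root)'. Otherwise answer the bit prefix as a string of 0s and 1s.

Answer: (root)

Derivation:
Bit 0: prefix='1' (no match yet)
Bit 1: prefix='11' (no match yet)
Bit 2: prefix='110' -> emit 'o', reset
Bit 3: prefix='1' (no match yet)
Bit 4: prefix='11' (no match yet)
Bit 5: prefix='110' -> emit 'o', reset
Bit 6: prefix='1' (no match yet)
Bit 7: prefix='11' (no match yet)
Bit 8: prefix='110' -> emit 'o', reset
Bit 9: prefix='1' (no match yet)
Bit 10: prefix='10' (no match yet)
Bit 11: prefix='100' (no match yet)
Bit 12: prefix='1000' -> emit 'm', reset
Bit 13: prefix='1' (no match yet)
Bit 14: prefix='11' (no match yet)
Bit 15: prefix='110' -> emit 'o', reset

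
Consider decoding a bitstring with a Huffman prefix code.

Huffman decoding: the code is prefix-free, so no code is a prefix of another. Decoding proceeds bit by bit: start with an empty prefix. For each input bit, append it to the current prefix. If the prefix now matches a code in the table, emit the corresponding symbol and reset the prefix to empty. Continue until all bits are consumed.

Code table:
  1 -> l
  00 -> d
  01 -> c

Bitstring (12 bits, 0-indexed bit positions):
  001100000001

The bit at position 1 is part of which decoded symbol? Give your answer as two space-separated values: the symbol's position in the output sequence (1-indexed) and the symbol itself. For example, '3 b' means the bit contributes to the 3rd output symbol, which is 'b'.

Answer: 1 d

Derivation:
Bit 0: prefix='0' (no match yet)
Bit 1: prefix='00' -> emit 'd', reset
Bit 2: prefix='1' -> emit 'l', reset
Bit 3: prefix='1' -> emit 'l', reset
Bit 4: prefix='0' (no match yet)
Bit 5: prefix='00' -> emit 'd', reset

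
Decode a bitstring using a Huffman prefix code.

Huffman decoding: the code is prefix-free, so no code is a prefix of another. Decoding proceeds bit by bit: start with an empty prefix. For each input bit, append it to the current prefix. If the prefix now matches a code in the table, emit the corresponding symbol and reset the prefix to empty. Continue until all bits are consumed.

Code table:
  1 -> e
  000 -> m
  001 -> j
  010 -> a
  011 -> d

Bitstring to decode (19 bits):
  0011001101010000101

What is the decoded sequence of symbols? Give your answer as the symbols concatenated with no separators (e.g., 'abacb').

Bit 0: prefix='0' (no match yet)
Bit 1: prefix='00' (no match yet)
Bit 2: prefix='001' -> emit 'j', reset
Bit 3: prefix='1' -> emit 'e', reset
Bit 4: prefix='0' (no match yet)
Bit 5: prefix='00' (no match yet)
Bit 6: prefix='001' -> emit 'j', reset
Bit 7: prefix='1' -> emit 'e', reset
Bit 8: prefix='0' (no match yet)
Bit 9: prefix='01' (no match yet)
Bit 10: prefix='010' -> emit 'a', reset
Bit 11: prefix='1' -> emit 'e', reset
Bit 12: prefix='0' (no match yet)
Bit 13: prefix='00' (no match yet)
Bit 14: prefix='000' -> emit 'm', reset
Bit 15: prefix='0' (no match yet)
Bit 16: prefix='01' (no match yet)
Bit 17: prefix='010' -> emit 'a', reset
Bit 18: prefix='1' -> emit 'e', reset

Answer: jejeaemae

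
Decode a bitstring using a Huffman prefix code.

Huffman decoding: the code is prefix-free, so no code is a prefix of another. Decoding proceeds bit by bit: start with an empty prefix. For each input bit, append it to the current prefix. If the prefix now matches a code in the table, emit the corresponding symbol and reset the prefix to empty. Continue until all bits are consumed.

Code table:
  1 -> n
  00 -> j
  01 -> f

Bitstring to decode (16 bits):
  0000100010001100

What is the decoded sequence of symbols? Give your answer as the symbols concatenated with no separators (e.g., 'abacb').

Bit 0: prefix='0' (no match yet)
Bit 1: prefix='00' -> emit 'j', reset
Bit 2: prefix='0' (no match yet)
Bit 3: prefix='00' -> emit 'j', reset
Bit 4: prefix='1' -> emit 'n', reset
Bit 5: prefix='0' (no match yet)
Bit 6: prefix='00' -> emit 'j', reset
Bit 7: prefix='0' (no match yet)
Bit 8: prefix='01' -> emit 'f', reset
Bit 9: prefix='0' (no match yet)
Bit 10: prefix='00' -> emit 'j', reset
Bit 11: prefix='0' (no match yet)
Bit 12: prefix='01' -> emit 'f', reset
Bit 13: prefix='1' -> emit 'n', reset
Bit 14: prefix='0' (no match yet)
Bit 15: prefix='00' -> emit 'j', reset

Answer: jjnjfjfnj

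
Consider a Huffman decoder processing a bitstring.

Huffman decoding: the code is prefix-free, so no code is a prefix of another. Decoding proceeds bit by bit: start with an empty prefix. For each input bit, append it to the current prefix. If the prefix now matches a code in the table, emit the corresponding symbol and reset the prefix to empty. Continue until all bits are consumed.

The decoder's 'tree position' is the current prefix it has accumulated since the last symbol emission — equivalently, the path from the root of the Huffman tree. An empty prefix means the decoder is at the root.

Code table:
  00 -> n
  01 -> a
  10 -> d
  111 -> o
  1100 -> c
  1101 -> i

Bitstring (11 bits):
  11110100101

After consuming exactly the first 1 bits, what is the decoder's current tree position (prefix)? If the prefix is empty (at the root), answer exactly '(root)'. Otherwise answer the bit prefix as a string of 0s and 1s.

Bit 0: prefix='1' (no match yet)

Answer: 1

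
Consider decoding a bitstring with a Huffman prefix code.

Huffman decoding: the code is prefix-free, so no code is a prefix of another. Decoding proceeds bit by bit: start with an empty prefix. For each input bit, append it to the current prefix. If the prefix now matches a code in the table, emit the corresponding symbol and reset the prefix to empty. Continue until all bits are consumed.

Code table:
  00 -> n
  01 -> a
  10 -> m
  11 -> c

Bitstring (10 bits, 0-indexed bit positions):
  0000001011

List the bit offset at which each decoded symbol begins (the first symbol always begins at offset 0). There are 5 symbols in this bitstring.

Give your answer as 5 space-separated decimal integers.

Answer: 0 2 4 6 8

Derivation:
Bit 0: prefix='0' (no match yet)
Bit 1: prefix='00' -> emit 'n', reset
Bit 2: prefix='0' (no match yet)
Bit 3: prefix='00' -> emit 'n', reset
Bit 4: prefix='0' (no match yet)
Bit 5: prefix='00' -> emit 'n', reset
Bit 6: prefix='1' (no match yet)
Bit 7: prefix='10' -> emit 'm', reset
Bit 8: prefix='1' (no match yet)
Bit 9: prefix='11' -> emit 'c', reset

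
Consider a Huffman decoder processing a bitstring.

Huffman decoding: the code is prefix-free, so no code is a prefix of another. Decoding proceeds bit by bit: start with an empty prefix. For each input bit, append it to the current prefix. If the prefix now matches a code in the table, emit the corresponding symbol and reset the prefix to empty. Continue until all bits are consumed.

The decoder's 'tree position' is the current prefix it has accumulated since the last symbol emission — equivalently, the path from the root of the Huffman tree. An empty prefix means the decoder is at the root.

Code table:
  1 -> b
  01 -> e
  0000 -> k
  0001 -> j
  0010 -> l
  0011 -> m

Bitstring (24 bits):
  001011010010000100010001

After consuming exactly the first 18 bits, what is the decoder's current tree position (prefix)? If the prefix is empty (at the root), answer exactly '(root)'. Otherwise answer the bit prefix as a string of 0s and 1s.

Bit 0: prefix='0' (no match yet)
Bit 1: prefix='00' (no match yet)
Bit 2: prefix='001' (no match yet)
Bit 3: prefix='0010' -> emit 'l', reset
Bit 4: prefix='1' -> emit 'b', reset
Bit 5: prefix='1' -> emit 'b', reset
Bit 6: prefix='0' (no match yet)
Bit 7: prefix='01' -> emit 'e', reset
Bit 8: prefix='0' (no match yet)
Bit 9: prefix='00' (no match yet)
Bit 10: prefix='001' (no match yet)
Bit 11: prefix='0010' -> emit 'l', reset
Bit 12: prefix='0' (no match yet)
Bit 13: prefix='00' (no match yet)
Bit 14: prefix='000' (no match yet)
Bit 15: prefix='0001' -> emit 'j', reset
Bit 16: prefix='0' (no match yet)
Bit 17: prefix='00' (no match yet)

Answer: 00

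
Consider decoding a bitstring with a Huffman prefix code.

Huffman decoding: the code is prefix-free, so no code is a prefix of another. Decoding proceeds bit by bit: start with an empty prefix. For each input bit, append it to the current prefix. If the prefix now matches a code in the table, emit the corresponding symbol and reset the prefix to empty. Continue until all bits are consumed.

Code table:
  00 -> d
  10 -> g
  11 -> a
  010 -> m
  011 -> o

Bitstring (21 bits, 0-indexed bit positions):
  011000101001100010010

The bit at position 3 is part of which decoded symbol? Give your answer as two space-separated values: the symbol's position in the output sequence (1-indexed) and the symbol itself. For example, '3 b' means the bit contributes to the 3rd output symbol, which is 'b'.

Answer: 2 d

Derivation:
Bit 0: prefix='0' (no match yet)
Bit 1: prefix='01' (no match yet)
Bit 2: prefix='011' -> emit 'o', reset
Bit 3: prefix='0' (no match yet)
Bit 4: prefix='00' -> emit 'd', reset
Bit 5: prefix='0' (no match yet)
Bit 6: prefix='01' (no match yet)
Bit 7: prefix='010' -> emit 'm', reset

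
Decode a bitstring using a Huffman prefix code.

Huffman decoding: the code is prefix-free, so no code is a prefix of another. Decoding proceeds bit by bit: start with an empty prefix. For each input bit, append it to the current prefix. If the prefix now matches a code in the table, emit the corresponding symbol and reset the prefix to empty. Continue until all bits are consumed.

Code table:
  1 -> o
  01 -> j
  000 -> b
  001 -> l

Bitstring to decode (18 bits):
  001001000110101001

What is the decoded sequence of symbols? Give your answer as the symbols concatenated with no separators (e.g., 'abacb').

Answer: llboojjl

Derivation:
Bit 0: prefix='0' (no match yet)
Bit 1: prefix='00' (no match yet)
Bit 2: prefix='001' -> emit 'l', reset
Bit 3: prefix='0' (no match yet)
Bit 4: prefix='00' (no match yet)
Bit 5: prefix='001' -> emit 'l', reset
Bit 6: prefix='0' (no match yet)
Bit 7: prefix='00' (no match yet)
Bit 8: prefix='000' -> emit 'b', reset
Bit 9: prefix='1' -> emit 'o', reset
Bit 10: prefix='1' -> emit 'o', reset
Bit 11: prefix='0' (no match yet)
Bit 12: prefix='01' -> emit 'j', reset
Bit 13: prefix='0' (no match yet)
Bit 14: prefix='01' -> emit 'j', reset
Bit 15: prefix='0' (no match yet)
Bit 16: prefix='00' (no match yet)
Bit 17: prefix='001' -> emit 'l', reset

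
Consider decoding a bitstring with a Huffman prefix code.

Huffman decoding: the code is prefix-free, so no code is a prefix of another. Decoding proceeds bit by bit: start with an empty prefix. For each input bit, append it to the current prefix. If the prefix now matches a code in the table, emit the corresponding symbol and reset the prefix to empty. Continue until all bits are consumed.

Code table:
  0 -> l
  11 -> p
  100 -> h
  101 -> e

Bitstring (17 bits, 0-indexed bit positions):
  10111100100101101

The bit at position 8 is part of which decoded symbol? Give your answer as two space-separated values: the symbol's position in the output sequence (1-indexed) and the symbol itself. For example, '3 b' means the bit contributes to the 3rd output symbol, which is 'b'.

Answer: 4 h

Derivation:
Bit 0: prefix='1' (no match yet)
Bit 1: prefix='10' (no match yet)
Bit 2: prefix='101' -> emit 'e', reset
Bit 3: prefix='1' (no match yet)
Bit 4: prefix='11' -> emit 'p', reset
Bit 5: prefix='1' (no match yet)
Bit 6: prefix='10' (no match yet)
Bit 7: prefix='100' -> emit 'h', reset
Bit 8: prefix='1' (no match yet)
Bit 9: prefix='10' (no match yet)
Bit 10: prefix='100' -> emit 'h', reset
Bit 11: prefix='1' (no match yet)
Bit 12: prefix='10' (no match yet)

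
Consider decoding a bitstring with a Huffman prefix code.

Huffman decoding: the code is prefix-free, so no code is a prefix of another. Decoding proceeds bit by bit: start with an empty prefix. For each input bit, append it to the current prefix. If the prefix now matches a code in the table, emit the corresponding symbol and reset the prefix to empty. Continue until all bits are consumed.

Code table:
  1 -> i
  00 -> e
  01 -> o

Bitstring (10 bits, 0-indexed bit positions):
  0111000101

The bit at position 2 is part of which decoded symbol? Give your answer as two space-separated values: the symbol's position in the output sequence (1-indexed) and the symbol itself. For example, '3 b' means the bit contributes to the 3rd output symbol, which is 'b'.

Answer: 2 i

Derivation:
Bit 0: prefix='0' (no match yet)
Bit 1: prefix='01' -> emit 'o', reset
Bit 2: prefix='1' -> emit 'i', reset
Bit 3: prefix='1' -> emit 'i', reset
Bit 4: prefix='0' (no match yet)
Bit 5: prefix='00' -> emit 'e', reset
Bit 6: prefix='0' (no match yet)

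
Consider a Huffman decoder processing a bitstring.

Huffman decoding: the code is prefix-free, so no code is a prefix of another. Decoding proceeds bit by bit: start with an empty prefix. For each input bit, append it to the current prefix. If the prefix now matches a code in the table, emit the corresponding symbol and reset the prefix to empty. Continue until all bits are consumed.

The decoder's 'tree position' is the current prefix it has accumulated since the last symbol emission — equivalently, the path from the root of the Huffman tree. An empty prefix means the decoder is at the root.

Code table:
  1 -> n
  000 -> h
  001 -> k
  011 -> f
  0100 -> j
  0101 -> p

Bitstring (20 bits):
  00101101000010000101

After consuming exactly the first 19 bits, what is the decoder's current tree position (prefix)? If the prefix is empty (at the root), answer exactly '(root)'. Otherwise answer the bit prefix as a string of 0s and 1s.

Bit 0: prefix='0' (no match yet)
Bit 1: prefix='00' (no match yet)
Bit 2: prefix='001' -> emit 'k', reset
Bit 3: prefix='0' (no match yet)
Bit 4: prefix='01' (no match yet)
Bit 5: prefix='011' -> emit 'f', reset
Bit 6: prefix='0' (no match yet)
Bit 7: prefix='01' (no match yet)
Bit 8: prefix='010' (no match yet)
Bit 9: prefix='0100' -> emit 'j', reset
Bit 10: prefix='0' (no match yet)
Bit 11: prefix='00' (no match yet)
Bit 12: prefix='001' -> emit 'k', reset
Bit 13: prefix='0' (no match yet)
Bit 14: prefix='00' (no match yet)
Bit 15: prefix='000' -> emit 'h', reset
Bit 16: prefix='0' (no match yet)
Bit 17: prefix='01' (no match yet)
Bit 18: prefix='010' (no match yet)

Answer: 010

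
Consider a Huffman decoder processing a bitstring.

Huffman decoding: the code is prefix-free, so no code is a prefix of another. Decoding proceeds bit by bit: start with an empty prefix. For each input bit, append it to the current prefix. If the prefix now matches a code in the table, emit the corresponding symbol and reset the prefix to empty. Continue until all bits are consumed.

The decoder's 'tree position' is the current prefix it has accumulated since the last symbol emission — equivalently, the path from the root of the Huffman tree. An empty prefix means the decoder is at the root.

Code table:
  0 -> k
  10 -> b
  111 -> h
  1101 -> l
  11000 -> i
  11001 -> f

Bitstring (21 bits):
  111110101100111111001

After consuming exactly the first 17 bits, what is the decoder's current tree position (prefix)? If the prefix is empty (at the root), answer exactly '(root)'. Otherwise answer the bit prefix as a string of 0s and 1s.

Answer: 1

Derivation:
Bit 0: prefix='1' (no match yet)
Bit 1: prefix='11' (no match yet)
Bit 2: prefix='111' -> emit 'h', reset
Bit 3: prefix='1' (no match yet)
Bit 4: prefix='11' (no match yet)
Bit 5: prefix='110' (no match yet)
Bit 6: prefix='1101' -> emit 'l', reset
Bit 7: prefix='0' -> emit 'k', reset
Bit 8: prefix='1' (no match yet)
Bit 9: prefix='11' (no match yet)
Bit 10: prefix='110' (no match yet)
Bit 11: prefix='1100' (no match yet)
Bit 12: prefix='11001' -> emit 'f', reset
Bit 13: prefix='1' (no match yet)
Bit 14: prefix='11' (no match yet)
Bit 15: prefix='111' -> emit 'h', reset
Bit 16: prefix='1' (no match yet)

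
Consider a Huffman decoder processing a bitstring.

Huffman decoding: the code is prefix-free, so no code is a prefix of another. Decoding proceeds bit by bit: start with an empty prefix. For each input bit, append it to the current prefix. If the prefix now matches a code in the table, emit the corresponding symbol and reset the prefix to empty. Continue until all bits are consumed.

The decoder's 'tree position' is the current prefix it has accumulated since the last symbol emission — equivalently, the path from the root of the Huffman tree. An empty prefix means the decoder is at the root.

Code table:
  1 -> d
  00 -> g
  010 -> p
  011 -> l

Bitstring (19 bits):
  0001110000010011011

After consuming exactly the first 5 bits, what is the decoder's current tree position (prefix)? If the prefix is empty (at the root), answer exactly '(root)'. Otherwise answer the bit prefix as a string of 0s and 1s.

Bit 0: prefix='0' (no match yet)
Bit 1: prefix='00' -> emit 'g', reset
Bit 2: prefix='0' (no match yet)
Bit 3: prefix='01' (no match yet)
Bit 4: prefix='011' -> emit 'l', reset

Answer: (root)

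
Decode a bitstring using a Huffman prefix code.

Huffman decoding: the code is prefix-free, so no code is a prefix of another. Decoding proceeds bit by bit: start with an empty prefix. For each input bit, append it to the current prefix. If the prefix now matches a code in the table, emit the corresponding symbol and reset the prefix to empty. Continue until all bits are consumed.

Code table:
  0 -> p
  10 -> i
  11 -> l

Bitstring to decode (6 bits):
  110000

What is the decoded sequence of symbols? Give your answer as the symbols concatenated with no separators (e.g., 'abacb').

Bit 0: prefix='1' (no match yet)
Bit 1: prefix='11' -> emit 'l', reset
Bit 2: prefix='0' -> emit 'p', reset
Bit 3: prefix='0' -> emit 'p', reset
Bit 4: prefix='0' -> emit 'p', reset
Bit 5: prefix='0' -> emit 'p', reset

Answer: lpppp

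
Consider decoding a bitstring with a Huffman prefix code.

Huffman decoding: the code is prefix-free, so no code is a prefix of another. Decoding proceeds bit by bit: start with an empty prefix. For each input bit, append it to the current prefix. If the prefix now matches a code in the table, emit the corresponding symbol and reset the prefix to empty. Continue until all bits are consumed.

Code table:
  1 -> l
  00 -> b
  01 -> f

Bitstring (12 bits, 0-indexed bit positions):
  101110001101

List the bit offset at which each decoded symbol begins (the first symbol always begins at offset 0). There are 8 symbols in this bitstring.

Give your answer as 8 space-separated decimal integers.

Bit 0: prefix='1' -> emit 'l', reset
Bit 1: prefix='0' (no match yet)
Bit 2: prefix='01' -> emit 'f', reset
Bit 3: prefix='1' -> emit 'l', reset
Bit 4: prefix='1' -> emit 'l', reset
Bit 5: prefix='0' (no match yet)
Bit 6: prefix='00' -> emit 'b', reset
Bit 7: prefix='0' (no match yet)
Bit 8: prefix='01' -> emit 'f', reset
Bit 9: prefix='1' -> emit 'l', reset
Bit 10: prefix='0' (no match yet)
Bit 11: prefix='01' -> emit 'f', reset

Answer: 0 1 3 4 5 7 9 10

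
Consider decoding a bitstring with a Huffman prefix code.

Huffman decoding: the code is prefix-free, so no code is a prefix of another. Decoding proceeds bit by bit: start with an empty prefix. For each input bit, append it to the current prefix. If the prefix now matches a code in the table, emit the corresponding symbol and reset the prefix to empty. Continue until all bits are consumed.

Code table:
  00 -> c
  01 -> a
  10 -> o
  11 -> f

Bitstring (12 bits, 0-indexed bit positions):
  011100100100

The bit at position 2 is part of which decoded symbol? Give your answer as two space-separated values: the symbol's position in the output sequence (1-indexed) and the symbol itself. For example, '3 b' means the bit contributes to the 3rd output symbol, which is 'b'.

Answer: 2 f

Derivation:
Bit 0: prefix='0' (no match yet)
Bit 1: prefix='01' -> emit 'a', reset
Bit 2: prefix='1' (no match yet)
Bit 3: prefix='11' -> emit 'f', reset
Bit 4: prefix='0' (no match yet)
Bit 5: prefix='00' -> emit 'c', reset
Bit 6: prefix='1' (no match yet)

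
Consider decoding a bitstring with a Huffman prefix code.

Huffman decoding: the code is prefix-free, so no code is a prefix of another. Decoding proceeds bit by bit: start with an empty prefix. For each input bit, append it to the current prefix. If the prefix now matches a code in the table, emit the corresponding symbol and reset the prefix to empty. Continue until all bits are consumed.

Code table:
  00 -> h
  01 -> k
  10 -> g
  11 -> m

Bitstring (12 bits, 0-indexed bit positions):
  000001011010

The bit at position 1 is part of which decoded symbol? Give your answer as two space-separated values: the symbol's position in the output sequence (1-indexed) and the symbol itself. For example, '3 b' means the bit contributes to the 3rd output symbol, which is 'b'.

Answer: 1 h

Derivation:
Bit 0: prefix='0' (no match yet)
Bit 1: prefix='00' -> emit 'h', reset
Bit 2: prefix='0' (no match yet)
Bit 3: prefix='00' -> emit 'h', reset
Bit 4: prefix='0' (no match yet)
Bit 5: prefix='01' -> emit 'k', reset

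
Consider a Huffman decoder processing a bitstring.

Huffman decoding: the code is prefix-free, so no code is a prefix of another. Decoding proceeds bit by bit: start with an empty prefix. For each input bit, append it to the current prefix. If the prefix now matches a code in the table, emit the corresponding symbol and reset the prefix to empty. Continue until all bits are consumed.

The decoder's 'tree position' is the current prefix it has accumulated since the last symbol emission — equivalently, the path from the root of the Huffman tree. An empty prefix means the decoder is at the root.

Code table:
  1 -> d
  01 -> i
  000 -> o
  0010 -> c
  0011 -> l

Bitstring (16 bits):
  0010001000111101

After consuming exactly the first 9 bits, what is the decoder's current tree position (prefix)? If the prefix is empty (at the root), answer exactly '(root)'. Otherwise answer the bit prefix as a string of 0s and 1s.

Answer: 0

Derivation:
Bit 0: prefix='0' (no match yet)
Bit 1: prefix='00' (no match yet)
Bit 2: prefix='001' (no match yet)
Bit 3: prefix='0010' -> emit 'c', reset
Bit 4: prefix='0' (no match yet)
Bit 5: prefix='00' (no match yet)
Bit 6: prefix='001' (no match yet)
Bit 7: prefix='0010' -> emit 'c', reset
Bit 8: prefix='0' (no match yet)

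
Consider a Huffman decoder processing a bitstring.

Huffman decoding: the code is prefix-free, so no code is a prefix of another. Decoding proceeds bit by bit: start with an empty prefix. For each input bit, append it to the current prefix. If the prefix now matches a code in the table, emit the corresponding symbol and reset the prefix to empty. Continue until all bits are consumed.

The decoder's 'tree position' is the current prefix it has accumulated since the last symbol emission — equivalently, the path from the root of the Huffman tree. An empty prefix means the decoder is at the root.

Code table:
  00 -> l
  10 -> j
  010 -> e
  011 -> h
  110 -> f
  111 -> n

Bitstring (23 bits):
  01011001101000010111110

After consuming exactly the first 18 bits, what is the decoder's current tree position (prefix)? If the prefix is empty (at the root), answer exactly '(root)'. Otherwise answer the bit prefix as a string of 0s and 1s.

Bit 0: prefix='0' (no match yet)
Bit 1: prefix='01' (no match yet)
Bit 2: prefix='010' -> emit 'e', reset
Bit 3: prefix='1' (no match yet)
Bit 4: prefix='11' (no match yet)
Bit 5: prefix='110' -> emit 'f', reset
Bit 6: prefix='0' (no match yet)
Bit 7: prefix='01' (no match yet)
Bit 8: prefix='011' -> emit 'h', reset
Bit 9: prefix='0' (no match yet)
Bit 10: prefix='01' (no match yet)
Bit 11: prefix='010' -> emit 'e', reset
Bit 12: prefix='0' (no match yet)
Bit 13: prefix='00' -> emit 'l', reset
Bit 14: prefix='0' (no match yet)
Bit 15: prefix='01' (no match yet)
Bit 16: prefix='010' -> emit 'e', reset
Bit 17: prefix='1' (no match yet)

Answer: 1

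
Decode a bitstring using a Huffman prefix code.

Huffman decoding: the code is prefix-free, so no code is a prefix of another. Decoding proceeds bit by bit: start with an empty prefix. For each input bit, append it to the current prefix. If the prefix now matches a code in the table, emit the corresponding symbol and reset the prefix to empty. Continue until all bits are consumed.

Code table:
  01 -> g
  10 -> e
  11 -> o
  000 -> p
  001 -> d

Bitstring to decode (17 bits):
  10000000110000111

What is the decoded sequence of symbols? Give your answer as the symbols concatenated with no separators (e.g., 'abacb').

Bit 0: prefix='1' (no match yet)
Bit 1: prefix='10' -> emit 'e', reset
Bit 2: prefix='0' (no match yet)
Bit 3: prefix='00' (no match yet)
Bit 4: prefix='000' -> emit 'p', reset
Bit 5: prefix='0' (no match yet)
Bit 6: prefix='00' (no match yet)
Bit 7: prefix='000' -> emit 'p', reset
Bit 8: prefix='1' (no match yet)
Bit 9: prefix='11' -> emit 'o', reset
Bit 10: prefix='0' (no match yet)
Bit 11: prefix='00' (no match yet)
Bit 12: prefix='000' -> emit 'p', reset
Bit 13: prefix='0' (no match yet)
Bit 14: prefix='01' -> emit 'g', reset
Bit 15: prefix='1' (no match yet)
Bit 16: prefix='11' -> emit 'o', reset

Answer: eppopgo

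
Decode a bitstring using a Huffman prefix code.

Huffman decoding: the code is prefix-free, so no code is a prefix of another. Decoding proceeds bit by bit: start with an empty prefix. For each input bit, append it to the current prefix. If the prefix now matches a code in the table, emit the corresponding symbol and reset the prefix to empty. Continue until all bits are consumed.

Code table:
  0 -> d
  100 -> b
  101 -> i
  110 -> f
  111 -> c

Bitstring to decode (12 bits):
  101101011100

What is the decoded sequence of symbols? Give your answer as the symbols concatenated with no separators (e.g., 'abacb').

Answer: iidcdd

Derivation:
Bit 0: prefix='1' (no match yet)
Bit 1: prefix='10' (no match yet)
Bit 2: prefix='101' -> emit 'i', reset
Bit 3: prefix='1' (no match yet)
Bit 4: prefix='10' (no match yet)
Bit 5: prefix='101' -> emit 'i', reset
Bit 6: prefix='0' -> emit 'd', reset
Bit 7: prefix='1' (no match yet)
Bit 8: prefix='11' (no match yet)
Bit 9: prefix='111' -> emit 'c', reset
Bit 10: prefix='0' -> emit 'd', reset
Bit 11: prefix='0' -> emit 'd', reset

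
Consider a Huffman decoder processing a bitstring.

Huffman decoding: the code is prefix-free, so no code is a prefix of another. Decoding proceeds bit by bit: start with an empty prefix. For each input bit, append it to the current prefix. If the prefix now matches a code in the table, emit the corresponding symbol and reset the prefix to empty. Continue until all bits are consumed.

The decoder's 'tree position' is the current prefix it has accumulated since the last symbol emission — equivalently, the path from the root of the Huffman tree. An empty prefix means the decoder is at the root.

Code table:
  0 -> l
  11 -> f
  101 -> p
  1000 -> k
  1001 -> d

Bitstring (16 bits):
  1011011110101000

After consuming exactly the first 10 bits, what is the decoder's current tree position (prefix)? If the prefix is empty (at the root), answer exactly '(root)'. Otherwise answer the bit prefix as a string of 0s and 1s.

Answer: 10

Derivation:
Bit 0: prefix='1' (no match yet)
Bit 1: prefix='10' (no match yet)
Bit 2: prefix='101' -> emit 'p', reset
Bit 3: prefix='1' (no match yet)
Bit 4: prefix='10' (no match yet)
Bit 5: prefix='101' -> emit 'p', reset
Bit 6: prefix='1' (no match yet)
Bit 7: prefix='11' -> emit 'f', reset
Bit 8: prefix='1' (no match yet)
Bit 9: prefix='10' (no match yet)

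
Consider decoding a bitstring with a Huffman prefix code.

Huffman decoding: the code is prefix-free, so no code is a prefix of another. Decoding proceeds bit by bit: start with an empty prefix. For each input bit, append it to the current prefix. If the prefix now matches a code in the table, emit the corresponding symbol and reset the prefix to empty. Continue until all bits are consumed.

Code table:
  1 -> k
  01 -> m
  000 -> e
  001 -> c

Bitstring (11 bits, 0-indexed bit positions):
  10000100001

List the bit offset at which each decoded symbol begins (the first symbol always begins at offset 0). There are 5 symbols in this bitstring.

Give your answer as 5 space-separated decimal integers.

Answer: 0 1 4 6 9

Derivation:
Bit 0: prefix='1' -> emit 'k', reset
Bit 1: prefix='0' (no match yet)
Bit 2: prefix='00' (no match yet)
Bit 3: prefix='000' -> emit 'e', reset
Bit 4: prefix='0' (no match yet)
Bit 5: prefix='01' -> emit 'm', reset
Bit 6: prefix='0' (no match yet)
Bit 7: prefix='00' (no match yet)
Bit 8: prefix='000' -> emit 'e', reset
Bit 9: prefix='0' (no match yet)
Bit 10: prefix='01' -> emit 'm', reset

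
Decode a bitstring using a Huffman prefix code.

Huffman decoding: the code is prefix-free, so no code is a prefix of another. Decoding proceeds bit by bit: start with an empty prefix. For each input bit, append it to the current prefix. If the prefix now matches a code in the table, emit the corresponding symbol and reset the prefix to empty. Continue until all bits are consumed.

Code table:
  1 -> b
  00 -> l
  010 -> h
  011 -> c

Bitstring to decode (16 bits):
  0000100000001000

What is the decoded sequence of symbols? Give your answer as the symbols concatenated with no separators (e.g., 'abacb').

Bit 0: prefix='0' (no match yet)
Bit 1: prefix='00' -> emit 'l', reset
Bit 2: prefix='0' (no match yet)
Bit 3: prefix='00' -> emit 'l', reset
Bit 4: prefix='1' -> emit 'b', reset
Bit 5: prefix='0' (no match yet)
Bit 6: prefix='00' -> emit 'l', reset
Bit 7: prefix='0' (no match yet)
Bit 8: prefix='00' -> emit 'l', reset
Bit 9: prefix='0' (no match yet)
Bit 10: prefix='00' -> emit 'l', reset
Bit 11: prefix='0' (no match yet)
Bit 12: prefix='01' (no match yet)
Bit 13: prefix='010' -> emit 'h', reset
Bit 14: prefix='0' (no match yet)
Bit 15: prefix='00' -> emit 'l', reset

Answer: llblllhl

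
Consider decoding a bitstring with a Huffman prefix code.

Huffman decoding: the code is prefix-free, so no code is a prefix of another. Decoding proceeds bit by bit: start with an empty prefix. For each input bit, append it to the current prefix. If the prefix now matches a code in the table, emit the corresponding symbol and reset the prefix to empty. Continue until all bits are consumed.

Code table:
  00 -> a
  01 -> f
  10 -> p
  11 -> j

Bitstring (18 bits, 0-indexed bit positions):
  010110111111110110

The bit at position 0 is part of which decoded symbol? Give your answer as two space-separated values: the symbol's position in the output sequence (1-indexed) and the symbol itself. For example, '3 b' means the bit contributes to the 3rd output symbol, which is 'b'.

Answer: 1 f

Derivation:
Bit 0: prefix='0' (no match yet)
Bit 1: prefix='01' -> emit 'f', reset
Bit 2: prefix='0' (no match yet)
Bit 3: prefix='01' -> emit 'f', reset
Bit 4: prefix='1' (no match yet)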